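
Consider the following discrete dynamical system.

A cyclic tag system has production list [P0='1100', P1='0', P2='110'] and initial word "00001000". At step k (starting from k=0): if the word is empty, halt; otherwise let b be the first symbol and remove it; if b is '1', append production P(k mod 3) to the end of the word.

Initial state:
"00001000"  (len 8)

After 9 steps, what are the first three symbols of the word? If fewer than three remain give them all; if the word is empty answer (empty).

(empty)

t=0: "00001000"  (len 8)
t=1: "0001000"  (len 7)
t=2: "001000"  (len 6)
t=3: "01000"  (len 5)
t=4: "1000"  (len 4)
t=5: "0000"  (len 4)
t=6: "000"  (len 3)
t=7: "00"  (len 2)
t=8: "0"  (len 1)
t=9: (halted — word empty)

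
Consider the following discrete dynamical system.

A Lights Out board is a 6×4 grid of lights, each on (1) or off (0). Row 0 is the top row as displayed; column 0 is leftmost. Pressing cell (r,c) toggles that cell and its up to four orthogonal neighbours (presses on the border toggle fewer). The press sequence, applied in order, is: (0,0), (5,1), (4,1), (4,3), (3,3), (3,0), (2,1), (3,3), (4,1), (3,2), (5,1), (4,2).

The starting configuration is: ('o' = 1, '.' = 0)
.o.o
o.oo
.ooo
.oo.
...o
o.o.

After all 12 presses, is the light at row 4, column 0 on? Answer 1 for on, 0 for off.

1

gen 0: .o.o
o.oo
.ooo
.oo.
...o
o.o.
gen 1: o..o
..oo
.ooo
.oo.
...o
o.o.
gen 2: o..o
..oo
.ooo
.oo.
.o.o
.o..
gen 3: o..o
..oo
.ooo
..o.
o.oo
....
gen 4: o..o
..oo
.ooo
..oo
o...
...o
gen 5: o..o
..oo
.oo.
....
o..o
...o
gen 6: o..o
..oo
ooo.
oo..
...o
...o
gen 7: o..o
.ooo
....
o...
...o
...o
gen 8: o..o
.ooo
...o
o.oo
....
...o
gen 9: o..o
.ooo
...o
oooo
ooo.
.o.o
gen 10: o..o
.ooo
..oo
o...
oo..
.o.o
gen 11: o..o
.ooo
..oo
o...
o...
o.oo
gen 12: o..o
.ooo
..oo
o.o.
oooo
o..o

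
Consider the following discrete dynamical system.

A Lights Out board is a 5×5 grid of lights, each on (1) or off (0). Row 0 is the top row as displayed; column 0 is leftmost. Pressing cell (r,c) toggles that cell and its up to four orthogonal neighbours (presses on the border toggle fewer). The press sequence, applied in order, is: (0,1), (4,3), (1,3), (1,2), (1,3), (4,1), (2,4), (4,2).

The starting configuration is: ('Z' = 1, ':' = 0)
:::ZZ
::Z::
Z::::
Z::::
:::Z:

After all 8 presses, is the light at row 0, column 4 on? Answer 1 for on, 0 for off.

[0] :::ZZ
::Z::
Z::::
Z::::
:::Z:
[1] ZZZZZ
:ZZ::
Z::::
Z::::
:::Z:
[2] ZZZZZ
:ZZ::
Z::::
Z::Z:
::Z:Z
[3] ZZZ:Z
:Z:ZZ
Z::Z:
Z::Z:
::Z:Z
[4] ZZ::Z
::Z:Z
Z:ZZ:
Z::Z:
::Z:Z
[5] ZZ:ZZ
:::Z:
Z:Z::
Z::Z:
::Z:Z
[6] ZZ:ZZ
:::Z:
Z:Z::
ZZ:Z:
ZZ::Z
[7] ZZ:ZZ
:::ZZ
Z:ZZZ
ZZ:ZZ
ZZ::Z
[8] ZZ:ZZ
:::ZZ
Z:ZZZ
ZZZZZ
Z:ZZZ

1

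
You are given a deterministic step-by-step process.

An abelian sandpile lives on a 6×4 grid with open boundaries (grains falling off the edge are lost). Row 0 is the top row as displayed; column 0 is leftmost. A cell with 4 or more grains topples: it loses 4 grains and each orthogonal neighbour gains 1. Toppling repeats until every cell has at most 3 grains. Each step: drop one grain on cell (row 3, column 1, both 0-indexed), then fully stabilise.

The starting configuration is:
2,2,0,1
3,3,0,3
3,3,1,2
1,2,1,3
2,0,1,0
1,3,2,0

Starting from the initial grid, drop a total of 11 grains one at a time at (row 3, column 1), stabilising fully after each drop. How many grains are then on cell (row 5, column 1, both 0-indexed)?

0

t=0: 2,2,0,1
3,3,0,3
3,3,1,2
1,2,1,3
2,0,1,0
1,3,2,0
t=1: 2,2,0,1
3,3,0,3
3,3,1,2
1,3,1,3
2,0,1,0
1,3,2,0
t=2: 3,3,0,1
1,1,1,3
1,2,2,2
3,1,2,3
2,1,1,0
1,3,2,0
t=3: 3,3,0,1
1,1,1,3
1,2,2,2
3,2,2,3
2,1,1,0
1,3,2,0
t=4: 3,3,0,1
1,1,1,3
1,2,2,2
3,3,2,3
2,1,1,0
1,3,2,0
t=5: 3,3,0,1
1,1,1,3
2,3,2,2
0,1,3,3
3,2,1,0
1,3,2,0
t=6: 3,3,0,1
1,1,1,3
2,3,2,2
0,2,3,3
3,2,1,0
1,3,2,0
t=7: 3,3,0,1
1,1,1,3
2,3,2,2
0,3,3,3
3,2,1,0
1,3,2,0
t=8: 3,3,0,2
1,2,3,0
3,1,1,1
1,2,2,1
3,3,2,1
1,3,2,0
t=9: 3,3,0,2
1,2,3,0
3,1,1,1
1,3,2,1
3,3,2,1
1,3,2,0
t=10: 3,3,0,2
1,2,3,0
3,2,1,1
3,1,3,1
0,2,3,1
3,0,3,0
t=11: 3,3,0,2
1,2,3,0
3,2,1,1
3,2,3,1
0,2,3,1
3,0,3,0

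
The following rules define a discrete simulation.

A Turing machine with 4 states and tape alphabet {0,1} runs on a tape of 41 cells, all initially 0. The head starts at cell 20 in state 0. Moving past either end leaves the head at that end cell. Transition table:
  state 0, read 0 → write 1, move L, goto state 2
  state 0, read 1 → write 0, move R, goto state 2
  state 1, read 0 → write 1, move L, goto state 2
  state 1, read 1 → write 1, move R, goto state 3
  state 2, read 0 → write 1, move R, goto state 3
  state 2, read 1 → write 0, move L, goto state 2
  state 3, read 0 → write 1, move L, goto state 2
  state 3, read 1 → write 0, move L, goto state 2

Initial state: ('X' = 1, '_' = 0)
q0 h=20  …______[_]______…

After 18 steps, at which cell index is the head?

14

t=0: q0 h=20  …______[_]______…
t=1: q2 h=19  …______[_]X_____…
t=2: q3 h=20  …_____X[X]______…
t=3: q2 h=19  …______[X]______…
t=4: q2 h=18  …______[_]______…
t=5: q3 h=19  …_____X[_]______…
t=6: q2 h=18  …______[X]X_____…
t=7: q2 h=17  …______[_]_X____…
t=8: q3 h=18  …_____X[_]X_____…
t=9: q2 h=17  …______[X]XX____…
t=10: q2 h=16  …______[_]_XX___…
t=11: q3 h=17  …_____X[_]XX____…
t=12: q2 h=16  …______[X]XXX___…
t=13: q2 h=15  …______[_]_XXX__…
t=14: q3 h=16  …_____X[_]XXX___…
t=15: q2 h=15  …______[X]XXXX__…
t=16: q2 h=14  …______[_]_XXXX_…
t=17: q3 h=15  …_____X[_]XXXX__…
t=18: q2 h=14  …______[X]XXXXX_…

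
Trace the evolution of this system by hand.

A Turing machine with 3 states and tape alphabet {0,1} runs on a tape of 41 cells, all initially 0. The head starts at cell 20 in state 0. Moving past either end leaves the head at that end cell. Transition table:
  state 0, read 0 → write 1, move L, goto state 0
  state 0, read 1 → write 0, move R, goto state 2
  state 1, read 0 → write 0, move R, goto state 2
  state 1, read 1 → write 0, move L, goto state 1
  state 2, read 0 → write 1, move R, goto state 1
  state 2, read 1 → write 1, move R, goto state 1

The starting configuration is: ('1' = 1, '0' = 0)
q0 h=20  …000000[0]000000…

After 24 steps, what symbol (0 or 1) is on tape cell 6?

[0] q0 h=20  …000000[0]000000…
[1] q0 h=19  …000000[0]100000…
[2] q0 h=18  …000000[0]110000…
[3] q0 h=17  …000000[0]111000…
[4] q0 h=16  …000000[0]111100…
[5] q0 h=15  …000000[0]111110…
[6] q0 h=14  …000000[0]111111…
[7] q0 h=13  …000000[0]111111…
[8] q0 h=12  …000000[0]111111…
[9] q0 h=11  …000000[0]111111…
[10] q0 h=10  …000000[0]111111…
[11] q0 h= 9  …000000[0]111111…
[12] q0 h= 8  …000000[0]111111…
[13] q0 h= 7  …000000[0]111111…
[14] q0 h= 6  |000000[0]111111…
[15] q0 h= 5  |00000[0]111111…
[16] q0 h= 4  |0000[0]111111…
[17] q0 h= 3  |000[0]111111…
[18] q0 h= 2  |00[0]111111…
[19] q0 h= 1  |0[0]111111…
[20] q0 h= 0  |[0]111111…
[21] q0 h= 0  |[1]111111…
[22] q2 h= 1  |0[1]111111…
[23] q1 h= 2  |01[1]111111…
[24] q1 h= 1  |0[1]011111…

1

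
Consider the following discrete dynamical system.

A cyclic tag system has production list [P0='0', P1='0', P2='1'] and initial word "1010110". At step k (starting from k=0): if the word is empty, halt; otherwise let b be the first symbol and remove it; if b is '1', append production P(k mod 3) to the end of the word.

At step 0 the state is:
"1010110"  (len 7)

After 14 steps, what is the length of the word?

1

k=0  "1010110"  (len 7)
k=1  "0101100"  (len 7)
k=2  "101100"  (len 6)
k=3  "011001"  (len 6)
k=4  "11001"  (len 5)
k=5  "10010"  (len 5)
k=6  "00101"  (len 5)
k=7  "0101"  (len 4)
k=8  "101"  (len 3)
k=9  "011"  (len 3)
k=10  "11"  (len 2)
k=11  "10"  (len 2)
k=12  "01"  (len 2)
k=13  "1"  (len 1)
k=14  "0"  (len 1)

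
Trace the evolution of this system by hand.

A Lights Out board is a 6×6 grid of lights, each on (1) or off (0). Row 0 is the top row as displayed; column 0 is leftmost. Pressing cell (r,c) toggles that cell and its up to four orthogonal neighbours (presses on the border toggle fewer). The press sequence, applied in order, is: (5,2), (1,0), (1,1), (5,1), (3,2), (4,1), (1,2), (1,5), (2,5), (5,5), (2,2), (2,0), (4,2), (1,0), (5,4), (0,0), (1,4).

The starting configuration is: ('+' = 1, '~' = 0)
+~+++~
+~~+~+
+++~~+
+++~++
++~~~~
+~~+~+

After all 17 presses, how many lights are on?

16

step 0: +~+++~
+~~+~+
+++~~+
+++~++
++~~~~
+~~+~+
step 1: +~+++~
+~~+~+
+++~~+
+++~++
+++~~~
+++~~+
step 2: ~~+++~
~+~+~+
~++~~+
+++~++
+++~~~
+++~~+
step 3: ~++++~
+~++~+
~~+~~+
+++~++
+++~~~
+++~~+
step 4: ~++++~
+~++~+
~~+~~+
+++~++
+~+~~~
~~~~~+
step 5: ~++++~
+~++~+
~~~~~+
+~~+++
+~~~~~
~~~~~+
step 6: ~++++~
+~++~+
~~~~~+
++~+++
~++~~~
~+~~~+
step 7: ~+~++~
++~~~+
~~+~~+
++~+++
~++~~~
~+~~~+
step 8: ~+~+++
++~~+~
~~+~~~
++~+++
~++~~~
~+~~~+
step 9: ~+~+++
++~~++
~~+~++
++~++~
~++~~~
~+~~~+
step 10: ~+~+++
++~~++
~~+~++
++~++~
~++~~+
~+~~+~
step 11: ~+~+++
+++~++
~+~+++
+++++~
~++~~+
~+~~+~
step 12: ~+~+++
~++~++
+~~+++
~++++~
~++~~+
~+~~+~
step 13: ~+~+++
~++~++
+~~+++
~+~++~
~~~+~+
~++~+~
step 14: ++~+++
+~+~++
~~~+++
~+~++~
~~~+~+
~++~+~
step 15: ++~+++
+~+~++
~~~+++
~+~++~
~~~+++
~+++~+
step 16: ~~~+++
~~+~++
~~~+++
~+~++~
~~~+++
~+++~+
step 17: ~~~+~+
~~++~~
~~~+~+
~+~++~
~~~+++
~+++~+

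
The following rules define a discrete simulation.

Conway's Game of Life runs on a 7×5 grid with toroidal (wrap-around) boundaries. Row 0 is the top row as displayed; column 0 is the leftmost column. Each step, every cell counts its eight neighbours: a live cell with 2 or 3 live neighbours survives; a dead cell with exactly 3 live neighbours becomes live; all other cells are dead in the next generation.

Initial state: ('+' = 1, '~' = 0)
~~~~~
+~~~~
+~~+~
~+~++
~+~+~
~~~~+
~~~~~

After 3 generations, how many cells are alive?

k=0  ~~~~~
+~~~~
+~~+~
~+~++
~+~+~
~~~~+
~~~~~
k=1  ~~~~~
~~~~+
++++~
~+~+~
~~~+~
~~~~~
~~~~~
k=2  ~~~~~
+++++
++~+~
++~+~
~~+~~
~~~~~
~~~~~
k=3  +++++
~~~+~
~~~~~
+~~+~
~++~~
~~~~~
~~~~~

10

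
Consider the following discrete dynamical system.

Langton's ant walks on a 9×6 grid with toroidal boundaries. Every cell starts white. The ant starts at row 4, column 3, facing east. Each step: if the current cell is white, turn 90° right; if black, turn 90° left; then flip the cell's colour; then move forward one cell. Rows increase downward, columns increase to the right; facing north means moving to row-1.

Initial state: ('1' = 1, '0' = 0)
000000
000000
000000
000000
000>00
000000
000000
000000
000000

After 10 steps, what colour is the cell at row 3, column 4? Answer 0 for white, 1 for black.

1

gen 0: 000000
000000
000000
000000
000>00
000000
000000
000000
000000
gen 1: 000000
000000
000000
000000
000100
000v00
000000
000000
000000
gen 2: 000000
000000
000000
000000
000100
00<100
000000
000000
000000
gen 3: 000000
000000
000000
000000
00^100
001100
000000
000000
000000
gen 4: 000000
000000
000000
000000
001>00
001100
000000
000000
000000
gen 5: 000000
000000
000000
000^00
001000
001100
000000
000000
000000
gen 6: 000000
000000
000000
0001>0
001000
001100
000000
000000
000000
gen 7: 000000
000000
000000
000110
0010v0
001100
000000
000000
000000
gen 8: 000000
000000
000000
000110
001<10
001100
000000
000000
000000
gen 9: 000000
000000
000000
000^10
001110
001100
000000
000000
000000
gen 10: 000000
000000
000000
00<010
001110
001100
000000
000000
000000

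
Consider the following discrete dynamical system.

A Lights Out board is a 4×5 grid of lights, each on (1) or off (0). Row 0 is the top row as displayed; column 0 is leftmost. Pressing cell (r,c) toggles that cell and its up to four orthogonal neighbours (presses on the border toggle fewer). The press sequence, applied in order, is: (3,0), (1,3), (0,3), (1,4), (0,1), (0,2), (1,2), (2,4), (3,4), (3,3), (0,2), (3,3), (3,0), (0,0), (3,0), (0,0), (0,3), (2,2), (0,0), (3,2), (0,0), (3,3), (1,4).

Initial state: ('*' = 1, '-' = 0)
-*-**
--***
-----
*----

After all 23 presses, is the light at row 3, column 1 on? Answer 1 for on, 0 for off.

0

step 0: -*-**
--***
-----
*----
step 1: -*-**
--***
*----
-*---
step 2: -*--*
-----
*--*-
-*---
step 3: -***-
---*-
*--*-
-*---
step 4: -****
----*
*--**
-*---
step 5: *--**
-*--*
*--**
-*---
step 6: ***-*
-**-*
*--**
-*---
step 7: **--*
---**
*-***
-*---
step 8: **--*
---*-
*-*--
-*--*
step 9: **--*
---*-
*-*-*
-*-*-
step 10: **--*
---*-
*-***
-**-*
step 11: *-***
--**-
*-***
-**-*
step 12: *-***
--**-
*-*-*
-*-*-
step 13: *-***
--**-
--*-*
*--*-
step 14: -****
*-**-
--*-*
*--*-
step 15: -****
*-**-
*-*-*
-*-*-
step 16: *-***
--**-
*-*-*
-*-*-
step 17: *----
--*--
*-*-*
-*-*-
step 18: *----
-----
**-**
-***-
step 19: -*---
*----
**-**
-***-
step 20: -*---
*----
*****
-----
step 21: *----
-----
*****
-----
step 22: *----
-----
***-*
--***
step 23: *---*
---**
***--
--***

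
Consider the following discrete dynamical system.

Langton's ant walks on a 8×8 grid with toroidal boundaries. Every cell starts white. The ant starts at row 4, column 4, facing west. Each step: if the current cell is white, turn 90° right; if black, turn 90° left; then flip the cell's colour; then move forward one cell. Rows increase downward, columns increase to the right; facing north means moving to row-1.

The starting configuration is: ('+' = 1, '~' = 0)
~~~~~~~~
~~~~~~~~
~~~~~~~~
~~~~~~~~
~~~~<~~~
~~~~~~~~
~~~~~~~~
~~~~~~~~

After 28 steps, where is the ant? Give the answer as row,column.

0) ~~~~~~~~
~~~~~~~~
~~~~~~~~
~~~~~~~~
~~~~<~~~
~~~~~~~~
~~~~~~~~
~~~~~~~~
1) ~~~~~~~~
~~~~~~~~
~~~~~~~~
~~~~^~~~
~~~~+~~~
~~~~~~~~
~~~~~~~~
~~~~~~~~
2) ~~~~~~~~
~~~~~~~~
~~~~~~~~
~~~~+>~~
~~~~+~~~
~~~~~~~~
~~~~~~~~
~~~~~~~~
3) ~~~~~~~~
~~~~~~~~
~~~~~~~~
~~~~++~~
~~~~+v~~
~~~~~~~~
~~~~~~~~
~~~~~~~~
4) ~~~~~~~~
~~~~~~~~
~~~~~~~~
~~~~++~~
~~~~<+~~
~~~~~~~~
~~~~~~~~
~~~~~~~~
5) ~~~~~~~~
~~~~~~~~
~~~~~~~~
~~~~++~~
~~~~~+~~
~~~~v~~~
~~~~~~~~
~~~~~~~~
6) ~~~~~~~~
~~~~~~~~
~~~~~~~~
~~~~++~~
~~~~~+~~
~~~<+~~~
~~~~~~~~
~~~~~~~~
7) ~~~~~~~~
~~~~~~~~
~~~~~~~~
~~~~++~~
~~~^~+~~
~~~++~~~
~~~~~~~~
~~~~~~~~
8) ~~~~~~~~
~~~~~~~~
~~~~~~~~
~~~~++~~
~~~+>+~~
~~~++~~~
~~~~~~~~
~~~~~~~~
9) ~~~~~~~~
~~~~~~~~
~~~~~~~~
~~~~++~~
~~~+++~~
~~~+v~~~
~~~~~~~~
~~~~~~~~
10) ~~~~~~~~
~~~~~~~~
~~~~~~~~
~~~~++~~
~~~+++~~
~~~+~>~~
~~~~~~~~
~~~~~~~~
11) ~~~~~~~~
~~~~~~~~
~~~~~~~~
~~~~++~~
~~~+++~~
~~~+~+~~
~~~~~v~~
~~~~~~~~
12) ~~~~~~~~
~~~~~~~~
~~~~~~~~
~~~~++~~
~~~+++~~
~~~+~+~~
~~~~<+~~
~~~~~~~~
13) ~~~~~~~~
~~~~~~~~
~~~~~~~~
~~~~++~~
~~~+++~~
~~~+^+~~
~~~~++~~
~~~~~~~~
14) ~~~~~~~~
~~~~~~~~
~~~~~~~~
~~~~++~~
~~~+++~~
~~~++>~~
~~~~++~~
~~~~~~~~
15) ~~~~~~~~
~~~~~~~~
~~~~~~~~
~~~~++~~
~~~++^~~
~~~++~~~
~~~~++~~
~~~~~~~~
16) ~~~~~~~~
~~~~~~~~
~~~~~~~~
~~~~++~~
~~~+<~~~
~~~++~~~
~~~~++~~
~~~~~~~~
17) ~~~~~~~~
~~~~~~~~
~~~~~~~~
~~~~++~~
~~~+~~~~
~~~+v~~~
~~~~++~~
~~~~~~~~
18) ~~~~~~~~
~~~~~~~~
~~~~~~~~
~~~~++~~
~~~+~~~~
~~~+~>~~
~~~~++~~
~~~~~~~~
19) ~~~~~~~~
~~~~~~~~
~~~~~~~~
~~~~++~~
~~~+~~~~
~~~+~+~~
~~~~+v~~
~~~~~~~~
20) ~~~~~~~~
~~~~~~~~
~~~~~~~~
~~~~++~~
~~~+~~~~
~~~+~+~~
~~~~+~>~
~~~~~~~~
21) ~~~~~~~~
~~~~~~~~
~~~~~~~~
~~~~++~~
~~~+~~~~
~~~+~+~~
~~~~+~+~
~~~~~~v~
22) ~~~~~~~~
~~~~~~~~
~~~~~~~~
~~~~++~~
~~~+~~~~
~~~+~+~~
~~~~+~+~
~~~~~<+~
23) ~~~~~~~~
~~~~~~~~
~~~~~~~~
~~~~++~~
~~~+~~~~
~~~+~+~~
~~~~+^+~
~~~~~++~
24) ~~~~~~~~
~~~~~~~~
~~~~~~~~
~~~~++~~
~~~+~~~~
~~~+~+~~
~~~~++>~
~~~~~++~
25) ~~~~~~~~
~~~~~~~~
~~~~~~~~
~~~~++~~
~~~+~~~~
~~~+~+^~
~~~~++~~
~~~~~++~
26) ~~~~~~~~
~~~~~~~~
~~~~~~~~
~~~~++~~
~~~+~~~~
~~~+~++>
~~~~++~~
~~~~~++~
27) ~~~~~~~~
~~~~~~~~
~~~~~~~~
~~~~++~~
~~~+~~~~
~~~+~+++
~~~~++~v
~~~~~++~
28) ~~~~~~~~
~~~~~~~~
~~~~~~~~
~~~~++~~
~~~+~~~~
~~~+~+++
~~~~++<+
~~~~~++~

6,6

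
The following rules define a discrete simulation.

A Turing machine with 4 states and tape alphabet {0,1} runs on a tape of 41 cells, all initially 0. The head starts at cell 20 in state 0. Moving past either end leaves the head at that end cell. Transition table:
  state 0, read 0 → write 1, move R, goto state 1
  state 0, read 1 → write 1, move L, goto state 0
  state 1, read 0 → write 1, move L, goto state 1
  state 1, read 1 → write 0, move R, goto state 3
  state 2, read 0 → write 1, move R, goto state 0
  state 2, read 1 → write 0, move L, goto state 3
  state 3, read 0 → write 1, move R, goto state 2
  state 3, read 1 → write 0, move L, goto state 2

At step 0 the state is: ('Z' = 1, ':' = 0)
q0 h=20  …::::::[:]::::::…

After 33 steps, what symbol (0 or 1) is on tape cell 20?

[0] q0 h=20  …::::::[:]::::::…
[1] q1 h=21  …:::::Z[:]::::::…
[2] q1 h=20  …::::::[Z]Z:::::…
[3] q3 h=21  …::::::[Z]::::::…
[4] q2 h=20  …::::::[:]::::::…
[5] q0 h=21  …:::::Z[:]::::::…
[6] q1 h=22  …::::ZZ[:]::::::…
[7] q1 h=21  …:::::Z[Z]Z:::::…
[8] q3 h=22  …::::Z:[Z]::::::…
[9] q2 h=21  …:::::Z[:]::::::…
[10] q0 h=22  …::::ZZ[:]::::::…
[11] q1 h=23  …:::ZZZ[:]::::::…
[12] q1 h=22  …::::ZZ[Z]Z:::::…
[13] q3 h=23  …:::ZZ:[Z]::::::…
[14] q2 h=22  …::::ZZ[:]::::::…
[15] q0 h=23  …:::ZZZ[:]::::::…
[16] q1 h=24  …::ZZZZ[:]::::::…
[17] q1 h=23  …:::ZZZ[Z]Z:::::…
[18] q3 h=24  …::ZZZ:[Z]::::::…
[19] q2 h=23  …:::ZZZ[:]::::::…
[20] q0 h=24  …::ZZZZ[:]::::::…
[21] q1 h=25  …:ZZZZZ[:]::::::…
[22] q1 h=24  …::ZZZZ[Z]Z:::::…
[23] q3 h=25  …:ZZZZ:[Z]::::::…
[24] q2 h=24  …::ZZZZ[:]::::::…
[25] q0 h=25  …:ZZZZZ[:]::::::…
[26] q1 h=26  …ZZZZZZ[:]::::::…
[27] q1 h=25  …:ZZZZZ[Z]Z:::::…
[28] q3 h=26  …ZZZZZ:[Z]::::::…
[29] q2 h=25  …:ZZZZZ[:]::::::…
[30] q0 h=26  …ZZZZZZ[:]::::::…
[31] q1 h=27  …ZZZZZZ[:]::::::…
[32] q1 h=26  …ZZZZZZ[Z]Z:::::…
[33] q3 h=27  …ZZZZZ:[Z]::::::…

1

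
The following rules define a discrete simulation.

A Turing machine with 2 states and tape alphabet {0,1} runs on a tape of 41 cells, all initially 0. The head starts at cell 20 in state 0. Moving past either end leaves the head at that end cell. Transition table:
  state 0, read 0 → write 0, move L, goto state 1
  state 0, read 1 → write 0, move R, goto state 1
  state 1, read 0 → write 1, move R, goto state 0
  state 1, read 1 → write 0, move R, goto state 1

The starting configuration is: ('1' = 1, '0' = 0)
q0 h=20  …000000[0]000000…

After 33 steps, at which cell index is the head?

[0] q0 h=20  …000000[0]000000…
[1] q1 h=19  …000000[0]000000…
[2] q0 h=20  …000001[0]000000…
[3] q1 h=19  …000000[1]000000…
[4] q1 h=20  …000000[0]000000…
[5] q0 h=21  …000001[0]000000…
[6] q1 h=20  …000000[1]000000…
[7] q1 h=21  …000000[0]000000…
[8] q0 h=22  …000001[0]000000…
[9] q1 h=21  …000000[1]000000…
[10] q1 h=22  …000000[0]000000…
[11] q0 h=23  …000001[0]000000…
[12] q1 h=22  …000000[1]000000…
[13] q1 h=23  …000000[0]000000…
[14] q0 h=24  …000001[0]000000…
[15] q1 h=23  …000000[1]000000…
[16] q1 h=24  …000000[0]000000…
[17] q0 h=25  …000001[0]000000…
[18] q1 h=24  …000000[1]000000…
[19] q1 h=25  …000000[0]000000…
[20] q0 h=26  …000001[0]000000…
[21] q1 h=25  …000000[1]000000…
[22] q1 h=26  …000000[0]000000…
[23] q0 h=27  …000001[0]000000…
[24] q1 h=26  …000000[1]000000…
[25] q1 h=27  …000000[0]000000…
[26] q0 h=28  …000001[0]000000…
[27] q1 h=27  …000000[1]000000…
[28] q1 h=28  …000000[0]000000…
[29] q0 h=29  …000001[0]000000…
[30] q1 h=28  …000000[1]000000…
[31] q1 h=29  …000000[0]000000…
[32] q0 h=30  …000001[0]000000…
[33] q1 h=29  …000000[1]000000…

29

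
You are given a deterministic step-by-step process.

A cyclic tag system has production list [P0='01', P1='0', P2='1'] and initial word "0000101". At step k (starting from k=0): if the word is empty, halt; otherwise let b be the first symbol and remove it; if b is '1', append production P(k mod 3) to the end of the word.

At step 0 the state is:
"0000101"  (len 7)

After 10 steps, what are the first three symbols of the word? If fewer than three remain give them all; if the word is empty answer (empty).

k=0  "0000101"  (len 7)
k=1  "000101"  (len 6)
k=2  "00101"  (len 5)
k=3  "0101"  (len 4)
k=4  "101"  (len 3)
k=5  "010"  (len 3)
k=6  "10"  (len 2)
k=7  "001"  (len 3)
k=8  "01"  (len 2)
k=9  "1"  (len 1)
k=10  "01"  (len 2)

01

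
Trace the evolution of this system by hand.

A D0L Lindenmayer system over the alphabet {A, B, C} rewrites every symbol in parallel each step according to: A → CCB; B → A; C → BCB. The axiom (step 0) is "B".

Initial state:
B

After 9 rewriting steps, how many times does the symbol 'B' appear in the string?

264

0) B
1) A
2) CCB
3) BCBBCBA
4) ABCBAABCBACCB
5) CCBABCBACCBCCBABCBACCBBCBBCBA
6) BCBBCBACCBABCBACCBBCBBCBABCBBCBACCBABCBACCBBCBBCBAABCBAABCBACCB
7) ABCBAABCBACCBBCBBCBACCBABCBACCBBCBBCBAABCBAABCBACCBABCBAAB…BABCBACCBBCBBCBAABCBAABCBACCBCCBABCBACCBCCBABCBACCBBCBBCBA  (len 131)
8) CCBABCBACCBCCBABCBACCBBCBBCBAABCBAABCBACCBBCBBCBACCBABCBAC…BACCBABCBACCBBCBBCBABCBBCBACCBABCBACCBBCBBCBAABCBAABCBACCB  (len 281)
9) BCBBCBACCBABCBACCBBCBBCBABCBBCBACCBABCBACCBBCBBCBAABCBAABC…BABCBACCBBCBBCBAABCBAABCBACCBCCBABCBACCBCCBABCBACCBBCBBCBA  (len 601)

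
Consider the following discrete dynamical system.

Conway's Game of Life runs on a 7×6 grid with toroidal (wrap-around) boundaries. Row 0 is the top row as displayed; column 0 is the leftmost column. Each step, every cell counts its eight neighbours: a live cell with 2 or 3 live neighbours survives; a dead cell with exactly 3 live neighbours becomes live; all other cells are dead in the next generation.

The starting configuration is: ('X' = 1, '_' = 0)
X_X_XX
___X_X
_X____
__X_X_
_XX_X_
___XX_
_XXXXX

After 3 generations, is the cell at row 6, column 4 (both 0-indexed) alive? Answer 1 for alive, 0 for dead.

0

0) X_X_XX
___X_X
_X____
__X_X_
_XX_X_
___XX_
_XXXXX
1) ______
_XXX_X
__XXX_
__X___
_XX_XX
X_____
_X____
2) XX____
_X____
____X_
_____X
XXXX_X
X_X__X
______
3) XX____
XX____
______
_XXX_X
__XX__
__XXXX
_____X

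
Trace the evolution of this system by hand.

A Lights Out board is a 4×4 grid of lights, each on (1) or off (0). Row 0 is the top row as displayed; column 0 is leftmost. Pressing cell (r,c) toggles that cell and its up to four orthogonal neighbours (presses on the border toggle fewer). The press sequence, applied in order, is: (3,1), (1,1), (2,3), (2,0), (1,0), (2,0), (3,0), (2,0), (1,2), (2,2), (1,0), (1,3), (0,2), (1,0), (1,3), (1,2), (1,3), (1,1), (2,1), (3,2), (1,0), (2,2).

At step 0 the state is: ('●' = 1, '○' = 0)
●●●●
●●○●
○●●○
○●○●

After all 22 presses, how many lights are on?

step 0: ●●●●
●●○●
○●●○
○●○●
step 1: ●●●●
●●○●
○○●○
●○●●
step 2: ●○●●
○○●●
○●●○
●○●●
step 3: ●○●●
○○●○
○●○●
●○●○
step 4: ●○●●
●○●○
●○○●
○○●○
step 5: ○○●●
○●●○
○○○●
○○●○
step 6: ○○●●
●●●○
●●○●
●○●○
step 7: ○○●●
●●●○
○●○●
○●●○
step 8: ○○●●
○●●○
●○○●
●●●○
step 9: ○○○●
○○○●
●○●●
●●●○
step 10: ○○○●
○○●●
●●○○
●●○○
step 11: ●○○●
●●●●
○●○○
●●○○
step 12: ●○○○
●●○○
○●○●
●●○○
step 13: ●●●●
●●●○
○●○●
●●○○
step 14: ○●●●
○○●○
●●○●
●●○○
step 15: ○●●○
○○○●
●●○○
●●○○
step 16: ○●○○
○●●○
●●●○
●●○○
step 17: ○●○●
○●○●
●●●●
●●○○
step 18: ○○○●
●○●●
●○●●
●●○○
step 19: ○○○●
●●●●
○●○●
●○○○
step 20: ○○○●
●●●●
○●●●
●●●●
step 21: ●○○●
○○●●
●●●●
●●●●
step 22: ●○○●
○○○●
●○○○
●●○●

7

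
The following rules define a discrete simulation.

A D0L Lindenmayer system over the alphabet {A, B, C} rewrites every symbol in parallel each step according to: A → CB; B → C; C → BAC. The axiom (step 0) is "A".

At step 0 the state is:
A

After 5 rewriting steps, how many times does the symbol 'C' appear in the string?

0) A
1) CB
2) BACC
3) CCBBACBAC
4) BACBACCCCBBACCCBBAC
5) CCBBACCCBBACBACBACBACCCCBBACBACBACCCCBBAC

19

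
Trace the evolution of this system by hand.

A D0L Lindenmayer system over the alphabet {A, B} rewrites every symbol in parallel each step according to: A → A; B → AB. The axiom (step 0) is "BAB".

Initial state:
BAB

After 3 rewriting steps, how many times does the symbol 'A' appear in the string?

step 0: BAB
step 1: ABAAB
step 2: AABAAAB
step 3: AAABAAAAB

7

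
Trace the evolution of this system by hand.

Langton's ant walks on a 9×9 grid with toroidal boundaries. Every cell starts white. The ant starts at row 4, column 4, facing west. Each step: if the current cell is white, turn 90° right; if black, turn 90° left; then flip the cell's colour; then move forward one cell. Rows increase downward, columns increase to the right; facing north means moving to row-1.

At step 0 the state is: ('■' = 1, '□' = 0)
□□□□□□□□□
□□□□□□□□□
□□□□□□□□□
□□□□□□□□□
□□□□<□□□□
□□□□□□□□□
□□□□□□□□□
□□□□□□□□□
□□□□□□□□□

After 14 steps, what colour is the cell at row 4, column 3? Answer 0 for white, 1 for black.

1

gen 0: □□□□□□□□□
□□□□□□□□□
□□□□□□□□□
□□□□□□□□□
□□□□<□□□□
□□□□□□□□□
□□□□□□□□□
□□□□□□□□□
□□□□□□□□□
gen 1: □□□□□□□□□
□□□□□□□□□
□□□□□□□□□
□□□□^□□□□
□□□□■□□□□
□□□□□□□□□
□□□□□□□□□
□□□□□□□□□
□□□□□□□□□
gen 2: □□□□□□□□□
□□□□□□□□□
□□□□□□□□□
□□□□■>□□□
□□□□■□□□□
□□□□□□□□□
□□□□□□□□□
□□□□□□□□□
□□□□□□□□□
gen 3: □□□□□□□□□
□□□□□□□□□
□□□□□□□□□
□□□□■■□□□
□□□□■v□□□
□□□□□□□□□
□□□□□□□□□
□□□□□□□□□
□□□□□□□□□
gen 4: □□□□□□□□□
□□□□□□□□□
□□□□□□□□□
□□□□■■□□□
□□□□<■□□□
□□□□□□□□□
□□□□□□□□□
□□□□□□□□□
□□□□□□□□□
gen 5: □□□□□□□□□
□□□□□□□□□
□□□□□□□□□
□□□□■■□□□
□□□□□■□□□
□□□□v□□□□
□□□□□□□□□
□□□□□□□□□
□□□□□□□□□
gen 6: □□□□□□□□□
□□□□□□□□□
□□□□□□□□□
□□□□■■□□□
□□□□□■□□□
□□□<■□□□□
□□□□□□□□□
□□□□□□□□□
□□□□□□□□□
gen 7: □□□□□□□□□
□□□□□□□□□
□□□□□□□□□
□□□□■■□□□
□□□^□■□□□
□□□■■□□□□
□□□□□□□□□
□□□□□□□□□
□□□□□□□□□
gen 8: □□□□□□□□□
□□□□□□□□□
□□□□□□□□□
□□□□■■□□□
□□□■>■□□□
□□□■■□□□□
□□□□□□□□□
□□□□□□□□□
□□□□□□□□□
gen 9: □□□□□□□□□
□□□□□□□□□
□□□□□□□□□
□□□□■■□□□
□□□■■■□□□
□□□■v□□□□
□□□□□□□□□
□□□□□□□□□
□□□□□□□□□
gen 10: □□□□□□□□□
□□□□□□□□□
□□□□□□□□□
□□□□■■□□□
□□□■■■□□□
□□□■□>□□□
□□□□□□□□□
□□□□□□□□□
□□□□□□□□□
gen 11: □□□□□□□□□
□□□□□□□□□
□□□□□□□□□
□□□□■■□□□
□□□■■■□□□
□□□■□■□□□
□□□□□v□□□
□□□□□□□□□
□□□□□□□□□
gen 12: □□□□□□□□□
□□□□□□□□□
□□□□□□□□□
□□□□■■□□□
□□□■■■□□□
□□□■□■□□□
□□□□<■□□□
□□□□□□□□□
□□□□□□□□□
gen 13: □□□□□□□□□
□□□□□□□□□
□□□□□□□□□
□□□□■■□□□
□□□■■■□□□
□□□■^■□□□
□□□□■■□□□
□□□□□□□□□
□□□□□□□□□
gen 14: □□□□□□□□□
□□□□□□□□□
□□□□□□□□□
□□□□■■□□□
□□□■■■□□□
□□□■■>□□□
□□□□■■□□□
□□□□□□□□□
□□□□□□□□□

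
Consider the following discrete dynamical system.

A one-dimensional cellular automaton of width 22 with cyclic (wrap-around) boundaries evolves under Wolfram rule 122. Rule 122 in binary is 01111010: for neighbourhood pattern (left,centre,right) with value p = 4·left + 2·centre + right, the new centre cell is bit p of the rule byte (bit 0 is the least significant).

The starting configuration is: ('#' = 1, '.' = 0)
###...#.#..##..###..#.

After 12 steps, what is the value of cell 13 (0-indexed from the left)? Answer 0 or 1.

[0] ###...#.#..##..###..#.
[1] #.##.#.#.#######.###.#
[2] #####.#.##.....###.###
[3] ....##.####...##.###..
[4] ...#####..##.#####.##.
[5] ..##...#######...#####
[6] #####.##.....##.##...#
[7] ....#####...#######.##
[8] #..##...##.##.....####
[9] ######.#######...##...
[10] #....###.....##.####.#
[11] ##..##.##...#####..###
[12] .#########.##...####..

0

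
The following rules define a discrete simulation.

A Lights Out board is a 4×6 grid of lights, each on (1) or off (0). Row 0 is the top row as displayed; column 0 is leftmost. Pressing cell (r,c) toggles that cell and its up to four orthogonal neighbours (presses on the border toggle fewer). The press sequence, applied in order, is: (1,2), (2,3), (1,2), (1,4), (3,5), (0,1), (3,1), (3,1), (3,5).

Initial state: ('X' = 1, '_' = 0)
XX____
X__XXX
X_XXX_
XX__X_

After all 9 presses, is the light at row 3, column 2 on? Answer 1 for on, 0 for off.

0

t=0: XX____
X__XXX
X_XXX_
XX__X_
t=1: XXX___
XXX_XX
X__XX_
XX__X_
t=2: XXX___
XXXXXX
X_X___
XX_XX_
t=3: XX____
X___XX
X_____
XX_XX_
t=4: XX__X_
X__X__
X___X_
XX_XX_
t=5: XX__X_
X__X__
X___XX
XX_X_X
t=6: __X_X_
XX_X__
X___XX
XX_X_X
t=7: __X_X_
XX_X__
XX__XX
__XX_X
t=8: __X_X_
XX_X__
X___XX
XX_X_X
t=9: __X_X_
XX_X__
X___X_
XX_XX_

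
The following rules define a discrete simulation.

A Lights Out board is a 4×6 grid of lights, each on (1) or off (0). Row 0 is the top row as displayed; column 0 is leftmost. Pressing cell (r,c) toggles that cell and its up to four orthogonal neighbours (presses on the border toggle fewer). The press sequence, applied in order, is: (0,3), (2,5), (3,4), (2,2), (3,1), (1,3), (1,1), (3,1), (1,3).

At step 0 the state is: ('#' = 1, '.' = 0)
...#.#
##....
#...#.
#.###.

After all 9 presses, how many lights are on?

12

0) ...#.#
##....
#...#.
#.###.
1) ..#.##
##.#..
#...#.
#.###.
2) ..#.##
##.#.#
#....#
#.####
3) ..#.##
##.#.#
#...##
#.#...
4) ..#.##
####.#
######
#.....
5) ..#.##
####.#
#.####
.##...
6) ..####
##..##
#.#.##
.##...
7) .#####
..#.##
###.##
.##...
8) .#####
..#.##
#.#.##
#.....
9) .##.##
...#.#
#.####
#.....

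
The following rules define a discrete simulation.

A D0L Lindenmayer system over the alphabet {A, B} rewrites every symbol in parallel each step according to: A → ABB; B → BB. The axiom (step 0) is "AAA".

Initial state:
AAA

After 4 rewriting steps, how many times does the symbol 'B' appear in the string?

90

t=0: AAA
t=1: ABBABBABB
t=2: ABBBBBBABBBBBBABBBBBB
t=3: ABBBBBBBBBBBBBBABBBBBBBBBBBBBBABBBBBBBBBBBBBB
t=4: ABBBBBBBBBBBBBBBBBBBBBBBBBBBBBBABBBBBBBBBBBBBBBBBBBBBBBBBBBBBBABBBBBBBBBBBBBBBBBBBBBBBBBBBBBB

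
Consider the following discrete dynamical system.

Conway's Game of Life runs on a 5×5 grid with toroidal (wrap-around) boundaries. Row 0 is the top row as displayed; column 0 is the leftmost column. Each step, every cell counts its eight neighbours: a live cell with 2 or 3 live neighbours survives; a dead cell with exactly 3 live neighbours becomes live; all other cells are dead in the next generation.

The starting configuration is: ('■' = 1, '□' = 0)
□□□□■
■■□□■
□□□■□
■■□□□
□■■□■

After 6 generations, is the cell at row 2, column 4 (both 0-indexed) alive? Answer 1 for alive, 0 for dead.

1

0) □□□□■
■■□□■
□□□■□
■■□□□
□■■□■
1) □□■□■
■□□■■
□□■□□
■■□■■
□■■■■
2) □□□□□
■■■□■
□□■□□
□□□□□
□□□□□
3) ■■□□□
■■■■□
■□■■□
□□□□□
□□□□□
4) ■□□□■
□□□■□
■□□■□
□□□□□
□□□□□
5) □□□□■
■□□■□
□□□□■
□□□□□
□□□□□
6) □□□□■
■□□■□
□□□□■
□□□□□
□□□□□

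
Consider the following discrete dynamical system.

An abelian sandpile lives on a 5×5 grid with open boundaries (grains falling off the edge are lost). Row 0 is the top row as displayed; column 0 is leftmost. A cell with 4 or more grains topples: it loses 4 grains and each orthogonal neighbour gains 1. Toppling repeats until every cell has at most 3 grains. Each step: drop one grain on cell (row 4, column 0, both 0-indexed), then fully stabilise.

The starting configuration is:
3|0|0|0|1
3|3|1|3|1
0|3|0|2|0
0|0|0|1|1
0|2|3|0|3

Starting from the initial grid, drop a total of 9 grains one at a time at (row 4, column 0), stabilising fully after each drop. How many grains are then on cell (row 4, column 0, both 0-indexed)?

k=0  3|0|0|0|1
3|3|1|3|1
0|3|0|2|0
0|0|0|1|1
0|2|3|0|3
k=1  3|0|0|0|1
3|3|1|3|1
0|3|0|2|0
0|0|0|1|1
1|2|3|0|3
k=2  3|0|0|0|1
3|3|1|3|1
0|3|0|2|0
0|0|0|1|1
2|2|3|0|3
k=3  3|0|0|0|1
3|3|1|3|1
0|3|0|2|0
0|0|0|1|1
3|2|3|0|3
k=4  3|0|0|0|1
3|3|1|3|1
0|3|0|2|0
1|0|0|1|1
0|3|3|0|3
k=5  3|0|0|0|1
3|3|1|3|1
0|3|0|2|0
1|0|0|1|1
1|3|3|0|3
k=6  3|0|0|0|1
3|3|1|3|1
0|3|0|2|0
1|0|0|1|1
2|3|3|0|3
k=7  3|0|0|0|1
3|3|1|3|1
0|3|0|2|0
1|0|0|1|1
3|3|3|0|3
k=8  3|0|0|0|1
3|3|1|3|1
0|3|0|2|0
2|1|1|1|1
1|1|0|1|3
k=9  3|0|0|0|1
3|3|1|3|1
0|3|0|2|0
2|1|1|1|1
2|1|0|1|3

2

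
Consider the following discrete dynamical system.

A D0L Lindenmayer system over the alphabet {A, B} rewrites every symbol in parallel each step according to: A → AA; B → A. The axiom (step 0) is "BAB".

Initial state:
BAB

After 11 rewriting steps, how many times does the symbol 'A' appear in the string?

4096

[0] BAB
[1] AAAA
[2] AAAAAAAA
[3] AAAAAAAAAAAAAAAA
[4] AAAAAAAAAAAAAAAAAAAAAAAAAAAAAAAA
[5] AAAAAAAAAAAAAAAAAAAAAAAAAAAAAAAAAAAAAAAAAAAAAAAAAAAAAAAAAAAAAAAA
[6] AAAAAAAAAAAAAAAAAAAAAAAAAAAAAAAAAAAAAAAAAAAAAAAAAAAAAAAAAA…AAAAAAAAAAAAAAAAAAAAAAAAAAAAAAAAAAAAAAAAAAAAAAAAAAAAAAAAAA  (len 128)
[7] AAAAAAAAAAAAAAAAAAAAAAAAAAAAAAAAAAAAAAAAAAAAAAAAAAAAAAAAAA…AAAAAAAAAAAAAAAAAAAAAAAAAAAAAAAAAAAAAAAAAAAAAAAAAAAAAAAAAA  (len 256)
[8] AAAAAAAAAAAAAAAAAAAAAAAAAAAAAAAAAAAAAAAAAAAAAAAAAAAAAAAAAA…AAAAAAAAAAAAAAAAAAAAAAAAAAAAAAAAAAAAAAAAAAAAAAAAAAAAAAAAAA  (len 512)
[9] AAAAAAAAAAAAAAAAAAAAAAAAAAAAAAAAAAAAAAAAAAAAAAAAAAAAAAAAAA…AAAAAAAAAAAAAAAAAAAAAAAAAAAAAAAAAAAAAAAAAAAAAAAAAAAAAAAAAA  (len 1024)
[10] AAAAAAAAAAAAAAAAAAAAAAAAAAAAAAAAAAAAAAAAAAAAAAAAAAAAAAAAAA…AAAAAAAAAAAAAAAAAAAAAAAAAAAAAAAAAAAAAAAAAAAAAAAAAAAAAAAAAA  (len 2048)
[11] AAAAAAAAAAAAAAAAAAAAAAAAAAAAAAAAAAAAAAAAAAAAAAAAAAAAAAAAAA…AAAAAAAAAAAAAAAAAAAAAAAAAAAAAAAAAAAAAAAAAAAAAAAAAAAAAAAAAA  (len 4096)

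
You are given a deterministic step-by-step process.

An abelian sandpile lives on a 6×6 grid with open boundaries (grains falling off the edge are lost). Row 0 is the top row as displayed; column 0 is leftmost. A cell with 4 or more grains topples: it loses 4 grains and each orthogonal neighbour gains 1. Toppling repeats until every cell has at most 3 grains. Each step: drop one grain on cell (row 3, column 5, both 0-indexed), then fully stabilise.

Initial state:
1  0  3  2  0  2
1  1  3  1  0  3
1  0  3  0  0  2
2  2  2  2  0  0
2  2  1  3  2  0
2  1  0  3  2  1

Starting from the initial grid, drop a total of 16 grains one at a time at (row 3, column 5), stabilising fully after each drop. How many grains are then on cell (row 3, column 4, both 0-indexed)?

gen 0: 1  0  3  2  0  2
1  1  3  1  0  3
1  0  3  0  0  2
2  2  2  2  0  0
2  2  1  3  2  0
2  1  0  3  2  1
gen 1: 1  0  3  2  0  2
1  1  3  1  0  3
1  0  3  0  0  2
2  2  2  2  0  1
2  2  1  3  2  0
2  1  0  3  2  1
gen 2: 1  0  3  2  0  2
1  1  3  1  0  3
1  0  3  0  0  2
2  2  2  2  0  2
2  2  1  3  2  0
2  1  0  3  2  1
gen 3: 1  0  3  2  0  2
1  1  3  1  0  3
1  0  3  0  0  2
2  2  2  2  0  3
2  2  1  3  2  0
2  1  0  3  2  1
gen 4: 1  0  3  2  0  2
1  1  3  1  0  3
1  0  3  0  0  3
2  2  2  2  1  0
2  2  1  3  2  1
2  1  0  3  2  1
gen 5: 1  0  3  2  0  2
1  1  3  1  0  3
1  0  3  0  0  3
2  2  2  2  1  1
2  2  1  3  2  1
2  1  0  3  2  1
gen 6: 1  0  3  2  0  2
1  1  3  1  0  3
1  0  3  0  0  3
2  2  2  2  1  2
2  2  1  3  2  1
2  1  0  3  2  1
gen 7: 1  0  3  2  0  2
1  1  3  1  0  3
1  0  3  0  0  3
2  2  2  2  1  3
2  2  1  3  2  1
2  1  0  3  2  1
gen 8: 1  0  3  2  0  3
1  1  3  1  1  0
1  0  3  0  1  1
2  2  2  2  2  1
2  2  1  3  2  2
2  1  0  3  2  1
gen 9: 1  0  3  2  0  3
1  1  3  1  1  0
1  0  3  0  1  1
2  2  2  2  2  2
2  2  1  3  2  2
2  1  0  3  2  1
gen 10: 1  0  3  2  0  3
1  1  3  1  1  0
1  0  3  0  1  1
2  2  2  2  2  3
2  2  1  3  2  2
2  1  0  3  2  1
gen 11: 1  0  3  2  0  3
1  1  3  1  1  0
1  0  3  0  1  2
2  2  2  2  3  0
2  2  1  3  2  3
2  1  0  3  2  1
gen 12: 1  0  3  2  0  3
1  1  3  1  1  0
1  0  3  0  1  2
2  2  2  2  3  1
2  2  1  3  2  3
2  1  0  3  2  1
gen 13: 1  0  3  2  0  3
1  1  3  1  1  0
1  0  3  0  1  2
2  2  2  2  3  2
2  2  1  3  2  3
2  1  0  3  2  1
gen 14: 1  0  3  2  0  3
1  1  3  1  1  0
1  0  3  0  1  2
2  2  2  2  3  3
2  2  1  3  2  3
2  1  0  3  2  1
gen 15: 1  0  3  2  0  3
1  1  3  1  1  0
1  0  3  1  2  3
2  2  3  0  2  2
2  2  2  2  2  1
2  1  1  1  0  3
gen 16: 1  0  3  2  0  3
1  1  3  1  1  0
1  0  3  1  2  3
2  2  3  0  2  3
2  2  2  2  2  1
2  1  1  1  0  3

2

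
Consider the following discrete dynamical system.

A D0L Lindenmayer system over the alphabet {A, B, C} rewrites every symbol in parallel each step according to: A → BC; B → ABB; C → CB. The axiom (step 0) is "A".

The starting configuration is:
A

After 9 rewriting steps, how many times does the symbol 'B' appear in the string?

k=0  A
k=1  BC
k=2  ABBCB
k=3  BCABBABBCBABB
k=4  ABBCBBCABBABBBCABBABBCBABBBCABBABB
k=5  BCABBABBCBABBABBCBBCABBABBBCABBABBABBCBBCABBABBBCABBABBCBABBBCABBABBABBCBBCABBABBBCABBABB
k=6  ABBCBBCABBABBBCABBABBCBABBBCABBABBBCABBABBCBABBABBCBBCABBA…ABBBCABBABBCBABBABBCBBCABBABBBCABBABBABBCBBCABBABBBCABBABB  (len 233)
k=7  BCABBABBCBABBABBCBBCABBABBBCABBABBABBCBBCABBABBBCABBABBCBA…ABBBCABBABBCBABBABBCBBCABBABBBCABBABBABBCBBCABBABBBCABBABB  (len 610)
k=8  ABBCBBCABBABBBCABBABBCBABBBCABBABBBCABBABBCBABBABBCBBCABBA…ABBBCABBABBCBABBABBCBBCABBABBBCABBABBABBCBBCABBABBBCABBABB  (len 1597)
k=9  BCABBABBCBABBABBCBBCABBABBBCABBABBABBCBBCABBABBBCABBABBCBA…ABBBCABBABBCBABBABBCBBCABBABBBCABBABBABBCBBCABBABBBCABBABB  (len 4181)

2584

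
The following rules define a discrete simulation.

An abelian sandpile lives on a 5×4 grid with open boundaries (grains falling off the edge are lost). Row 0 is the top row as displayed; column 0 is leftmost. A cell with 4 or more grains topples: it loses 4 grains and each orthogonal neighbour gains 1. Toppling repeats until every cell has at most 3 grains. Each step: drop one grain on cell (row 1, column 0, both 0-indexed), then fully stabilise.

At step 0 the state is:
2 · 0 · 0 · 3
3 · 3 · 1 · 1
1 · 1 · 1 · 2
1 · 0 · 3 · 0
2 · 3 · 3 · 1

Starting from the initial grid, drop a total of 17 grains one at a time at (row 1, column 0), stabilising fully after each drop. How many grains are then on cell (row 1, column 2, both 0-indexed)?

t=0: 2 · 0 · 0 · 3
3 · 3 · 1 · 1
1 · 1 · 1 · 2
1 · 0 · 3 · 0
2 · 3 · 3 · 1
t=1: 3 · 1 · 0 · 3
1 · 0 · 2 · 1
2 · 2 · 1 · 2
1 · 0 · 3 · 0
2 · 3 · 3 · 1
t=2: 3 · 1 · 0 · 3
2 · 0 · 2 · 1
2 · 2 · 1 · 2
1 · 0 · 3 · 0
2 · 3 · 3 · 1
t=3: 3 · 1 · 0 · 3
3 · 0 · 2 · 1
2 · 2 · 1 · 2
1 · 0 · 3 · 0
2 · 3 · 3 · 1
t=4: 0 · 2 · 0 · 3
1 · 1 · 2 · 1
3 · 2 · 1 · 2
1 · 0 · 3 · 0
2 · 3 · 3 · 1
t=5: 0 · 2 · 0 · 3
2 · 1 · 2 · 1
3 · 2 · 1 · 2
1 · 0 · 3 · 0
2 · 3 · 3 · 1
t=6: 0 · 2 · 0 · 3
3 · 1 · 2 · 1
3 · 2 · 1 · 2
1 · 0 · 3 · 0
2 · 3 · 3 · 1
t=7: 1 · 2 · 0 · 3
1 · 2 · 2 · 1
0 · 3 · 1 · 2
2 · 0 · 3 · 0
2 · 3 · 3 · 1
t=8: 1 · 2 · 0 · 3
2 · 2 · 2 · 1
0 · 3 · 1 · 2
2 · 0 · 3 · 0
2 · 3 · 3 · 1
t=9: 1 · 2 · 0 · 3
3 · 2 · 2 · 1
0 · 3 · 1 · 2
2 · 0 · 3 · 0
2 · 3 · 3 · 1
t=10: 2 · 2 · 0 · 3
0 · 3 · 2 · 1
1 · 3 · 1 · 2
2 · 0 · 3 · 0
2 · 3 · 3 · 1
t=11: 2 · 2 · 0 · 3
1 · 3 · 2 · 1
1 · 3 · 1 · 2
2 · 0 · 3 · 0
2 · 3 · 3 · 1
t=12: 2 · 2 · 0 · 3
2 · 3 · 2 · 1
1 · 3 · 1 · 2
2 · 0 · 3 · 0
2 · 3 · 3 · 1
t=13: 2 · 2 · 0 · 3
3 · 3 · 2 · 1
1 · 3 · 1 · 2
2 · 0 · 3 · 0
2 · 3 · 3 · 1
t=14: 3 · 3 · 0 · 3
1 · 1 · 3 · 1
3 · 0 · 2 · 2
2 · 1 · 3 · 0
2 · 3 · 3 · 1
t=15: 3 · 3 · 0 · 3
2 · 1 · 3 · 1
3 · 0 · 2 · 2
2 · 1 · 3 · 0
2 · 3 · 3 · 1
t=16: 3 · 3 · 0 · 3
3 · 1 · 3 · 1
3 · 0 · 2 · 2
2 · 1 · 3 · 0
2 · 3 · 3 · 1
t=17: 1 · 0 · 1 · 3
2 · 3 · 3 · 1
0 · 1 · 2 · 2
3 · 1 · 3 · 0
2 · 3 · 3 · 1

3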